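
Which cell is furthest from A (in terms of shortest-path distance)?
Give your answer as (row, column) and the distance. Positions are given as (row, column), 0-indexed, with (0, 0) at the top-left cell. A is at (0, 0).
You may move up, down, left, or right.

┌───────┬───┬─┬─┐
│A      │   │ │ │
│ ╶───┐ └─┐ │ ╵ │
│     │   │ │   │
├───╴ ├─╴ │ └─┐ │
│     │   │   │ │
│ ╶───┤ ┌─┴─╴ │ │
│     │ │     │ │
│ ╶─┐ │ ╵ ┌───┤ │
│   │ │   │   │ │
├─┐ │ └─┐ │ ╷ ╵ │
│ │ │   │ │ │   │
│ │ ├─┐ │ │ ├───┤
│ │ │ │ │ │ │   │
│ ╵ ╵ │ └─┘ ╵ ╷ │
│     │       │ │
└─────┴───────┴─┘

Computing BFS distances from A to all cells:
Furthest cell: (0, 6)
Distance: 28 steps

Path from A to the furthest cell:

┌───────┬───┬─┬─┐
│A      │   │B│ │
│ ╶───┐ └─┐ │ ╵ │
│↳ → ↓│   │ │↑ ↰│
├───╴ ├─╴ │ └─┐ │
│↓ ← ↲│   │   │↑│
│ ╶───┤ ┌─┴─╴ │ │
│↳ → ↓│ │     │↑│
│ ╶─┐ │ ╵ ┌───┤ │
│   │↓│   │↱ ↓│↑│
├─┐ │ └─┐ │ ╷ ╵ │
│ │ │↳ ↓│ │↑│↳ ↑│
│ │ ├─┐ │ │ ├───┤
│ │ │ │↓│ │↑│   │
│ ╵ ╵ │ └─┘ ╵ ╷ │
│     │↳ → ↑  │ │
└─────┴───────┴─┘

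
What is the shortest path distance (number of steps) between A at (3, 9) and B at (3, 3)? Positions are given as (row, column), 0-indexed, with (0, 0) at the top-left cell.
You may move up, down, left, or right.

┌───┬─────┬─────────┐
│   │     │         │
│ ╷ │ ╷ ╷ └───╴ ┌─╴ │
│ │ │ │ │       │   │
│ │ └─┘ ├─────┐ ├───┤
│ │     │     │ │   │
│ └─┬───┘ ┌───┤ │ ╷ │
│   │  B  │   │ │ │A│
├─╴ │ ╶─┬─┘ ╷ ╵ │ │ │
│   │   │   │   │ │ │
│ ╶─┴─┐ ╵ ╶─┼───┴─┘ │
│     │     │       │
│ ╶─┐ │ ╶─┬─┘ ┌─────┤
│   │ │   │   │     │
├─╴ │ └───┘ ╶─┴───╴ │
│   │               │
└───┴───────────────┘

Finding path from (3, 9) to (3, 3):
Path: (3,9) → (4,9) → (5,9) → (5,8) → (5,7) → (5,6) → (6,6) → (6,5) → (7,5) → (7,4) → (7,3) → (7,2) → (6,2) → (5,2) → (5,1) → (5,0) → (4,0) → (4,1) → (3,1) → (3,0) → (2,0) → (1,0) → (0,0) → (0,1) → (1,1) → (2,1) → (2,2) → (2,3) → (1,3) → (0,3) → (0,4) → (1,4) → (1,5) → (1,6) → (1,7) → (2,7) → (3,7) → (4,7) → (4,6) → (3,6) → (3,5) → (4,5) → (4,4) → (5,4) → (5,3) → (4,3) → (4,2) → (3,2) → (3,3)
Distance: 48 steps

Solution:

┌───┬─────┬─────────┐
│↱ ↓│  ↱ ↓│         │
│ ╷ │ ╷ ╷ └───╴ ┌─╴ │
│↑│↓│ │↑│↳ → → ↓│   │
│ │ └─┘ ├─────┐ ├───┤
│↑│↳ → ↑│     │↓│   │
│ └─┬───┘ ┌───┤ │ ╷ │
│↑ ↰│↱ B  │↓ ↰│↓│ │A│
├─╴ │ ╶─┬─┘ ╷ ╵ │ │ │
│↱ ↑│↑ ↰│↓ ↲│↑ ↲│ │↓│
│ ╶─┴─┐ ╵ ╶─┼───┴─┘ │
│↑ ← ↰│↑ ↲  │↓ ← ← ↲│
│ ╶─┐ │ ╶─┬─┘ ┌─────┤
│   │↑│   │↓ ↲│     │
├─╴ │ └───┘ ╶─┴───╴ │
│   │↑ ← ← ↲        │
└───┴───────────────┘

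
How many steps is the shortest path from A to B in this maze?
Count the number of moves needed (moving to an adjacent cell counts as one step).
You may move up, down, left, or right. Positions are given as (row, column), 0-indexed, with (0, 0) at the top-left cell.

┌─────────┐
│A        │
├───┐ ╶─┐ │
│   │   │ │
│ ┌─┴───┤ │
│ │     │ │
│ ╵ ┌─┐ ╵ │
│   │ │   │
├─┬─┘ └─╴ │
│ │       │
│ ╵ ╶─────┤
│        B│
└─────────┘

Using BFS to find shortest path:
Start: (0, 0), End: (5, 4)
Path found:
(0,0) → (0,1) → (0,2) → (0,3) → (0,4) → (1,4) → (2,4) → (3,4) → (4,4) → (4,3) → (4,2) → (4,1) → (5,1) → (5,2) → (5,3) → (5,4)
Number of steps: 15

Solution:

┌─────────┐
│A → → → ↓│
├───┐ ╶─┐ │
│   │   │↓│
│ ┌─┴───┤ │
│ │     │↓│
│ ╵ ┌─┐ ╵ │
│   │ │  ↓│
├─┬─┘ └─╴ │
│ │↓ ← ← ↲│
│ ╵ ╶─────┤
│  ↳ → → B│
└─────────┘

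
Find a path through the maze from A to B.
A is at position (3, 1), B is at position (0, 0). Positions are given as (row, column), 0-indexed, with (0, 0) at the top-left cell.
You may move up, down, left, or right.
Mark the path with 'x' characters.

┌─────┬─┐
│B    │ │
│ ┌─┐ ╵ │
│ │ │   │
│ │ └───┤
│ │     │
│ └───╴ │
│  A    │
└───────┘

Finding the shortest path from (3, 1) to (0, 0):
Path length: 4 steps
Directions: left → up → up → up

Solution:

┌─────┬─┐
│B    │ │
│ ┌─┐ ╵ │
│x│ │   │
│ │ └───┤
│x│     │
│ └───╴ │
│x A    │
└───────┘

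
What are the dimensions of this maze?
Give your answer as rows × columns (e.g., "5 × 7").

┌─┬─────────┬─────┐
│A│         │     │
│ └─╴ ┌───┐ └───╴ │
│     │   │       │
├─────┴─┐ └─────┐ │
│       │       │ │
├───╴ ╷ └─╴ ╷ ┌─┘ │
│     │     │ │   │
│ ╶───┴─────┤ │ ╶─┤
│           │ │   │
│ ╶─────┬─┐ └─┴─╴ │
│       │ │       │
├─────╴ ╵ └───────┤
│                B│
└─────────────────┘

Counting the maze dimensions:
Rows (vertical): 7
Columns (horizontal): 9
Dimensions: 7 × 9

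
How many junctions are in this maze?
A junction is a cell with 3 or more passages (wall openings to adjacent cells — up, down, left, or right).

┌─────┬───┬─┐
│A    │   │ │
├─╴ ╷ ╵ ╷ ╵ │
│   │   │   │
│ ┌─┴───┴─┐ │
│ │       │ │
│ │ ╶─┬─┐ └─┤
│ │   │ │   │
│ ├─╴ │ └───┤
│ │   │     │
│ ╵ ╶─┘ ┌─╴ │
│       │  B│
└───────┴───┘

Checking each cell for number of passages:

Junctions found (3+ passages):
  (0, 1): 3 passages
  (1, 5): 3 passages
  (4, 3): 3 passages
  (5, 1): 3 passages
Total junctions: 4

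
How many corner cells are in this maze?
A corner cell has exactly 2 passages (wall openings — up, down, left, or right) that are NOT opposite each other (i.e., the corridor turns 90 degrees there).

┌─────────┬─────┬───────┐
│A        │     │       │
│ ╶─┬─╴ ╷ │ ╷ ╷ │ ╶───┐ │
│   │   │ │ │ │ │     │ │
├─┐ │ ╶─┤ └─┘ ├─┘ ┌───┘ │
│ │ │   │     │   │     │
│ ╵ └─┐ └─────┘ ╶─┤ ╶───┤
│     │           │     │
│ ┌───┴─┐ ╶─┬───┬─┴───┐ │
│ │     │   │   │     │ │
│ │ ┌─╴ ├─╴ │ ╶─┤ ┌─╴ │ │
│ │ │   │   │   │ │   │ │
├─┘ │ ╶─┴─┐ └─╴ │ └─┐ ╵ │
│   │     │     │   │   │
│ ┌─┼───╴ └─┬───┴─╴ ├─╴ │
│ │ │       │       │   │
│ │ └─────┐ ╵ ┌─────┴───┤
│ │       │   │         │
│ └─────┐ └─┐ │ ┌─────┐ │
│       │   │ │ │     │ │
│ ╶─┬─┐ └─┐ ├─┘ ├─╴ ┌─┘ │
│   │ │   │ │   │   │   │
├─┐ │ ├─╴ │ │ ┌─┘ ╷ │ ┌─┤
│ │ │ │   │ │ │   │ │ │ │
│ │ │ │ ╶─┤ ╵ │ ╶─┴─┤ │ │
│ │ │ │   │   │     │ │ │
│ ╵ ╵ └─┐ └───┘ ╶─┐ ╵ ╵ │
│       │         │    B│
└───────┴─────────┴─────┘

Counting corner cells (2 non-opposite passages):
Total corners: 75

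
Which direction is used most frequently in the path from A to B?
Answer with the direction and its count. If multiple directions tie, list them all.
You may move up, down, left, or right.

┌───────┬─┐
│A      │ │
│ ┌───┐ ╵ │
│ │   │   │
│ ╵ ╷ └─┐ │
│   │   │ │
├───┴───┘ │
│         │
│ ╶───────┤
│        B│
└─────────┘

Directions: right, right, right, down, right, down, down, left, left, left, left, down, right, right, right, right
Counts: {'right': 8, 'down': 4, 'left': 4}
Most common: right (8 times)

Solution:

┌───────┬─┐
│A → → ↓│ │
│ ┌───┐ ╵ │
│ │   │↳ ↓│
│ ╵ ╷ └─┐ │
│   │   │↓│
├───┴───┘ │
│↓ ← ← ← ↲│
│ ╶───────┤
│↳ → → → B│
└─────────┘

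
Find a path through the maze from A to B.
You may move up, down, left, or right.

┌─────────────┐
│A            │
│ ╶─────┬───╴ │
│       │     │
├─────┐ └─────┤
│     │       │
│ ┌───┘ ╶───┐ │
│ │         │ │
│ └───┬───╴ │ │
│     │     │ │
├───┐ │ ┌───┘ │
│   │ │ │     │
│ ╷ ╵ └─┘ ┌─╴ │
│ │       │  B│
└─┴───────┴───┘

Finding the shortest path through the maze:
Path length: 12 steps
Directions: down → right → right → right → down → right → right → right → down → down → down → down

Solution:

┌─────────────┐
│A            │
│ ╶─────┬───╴ │
│↳ → → ↓│     │
├─────┐ └─────┤
│     │↳ → → ↓│
│ ┌───┘ ╶───┐ │
│ │         │↓│
│ └───┬───╴ │ │
│     │     │↓│
├───┐ │ ┌───┘ │
│   │ │ │    ↓│
│ ╷ ╵ └─┘ ┌─╴ │
│ │       │  B│
└─┴───────┴───┘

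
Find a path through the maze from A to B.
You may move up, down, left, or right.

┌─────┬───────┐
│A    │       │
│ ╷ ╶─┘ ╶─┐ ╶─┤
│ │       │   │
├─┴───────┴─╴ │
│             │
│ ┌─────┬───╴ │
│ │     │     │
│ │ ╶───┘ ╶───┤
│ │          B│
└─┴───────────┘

Finding the shortest path through the maze:
Path length: 16 steps
Directions: right → down → right → right → up → right → right → down → right → down → down → left → left → down → right → right

Solution:

┌─────┬───────┐
│A ↓  │↱ → ↓  │
│ ╷ ╶─┘ ╶─┐ ╶─┤
│ │↳ → ↑  │↳ ↓│
├─┴───────┴─╴ │
│            ↓│
│ ┌─────┬───╴ │
│ │     │↓ ← ↲│
│ │ ╶───┘ ╶───┤
│ │      ↳ → B│
└─┴───────────┘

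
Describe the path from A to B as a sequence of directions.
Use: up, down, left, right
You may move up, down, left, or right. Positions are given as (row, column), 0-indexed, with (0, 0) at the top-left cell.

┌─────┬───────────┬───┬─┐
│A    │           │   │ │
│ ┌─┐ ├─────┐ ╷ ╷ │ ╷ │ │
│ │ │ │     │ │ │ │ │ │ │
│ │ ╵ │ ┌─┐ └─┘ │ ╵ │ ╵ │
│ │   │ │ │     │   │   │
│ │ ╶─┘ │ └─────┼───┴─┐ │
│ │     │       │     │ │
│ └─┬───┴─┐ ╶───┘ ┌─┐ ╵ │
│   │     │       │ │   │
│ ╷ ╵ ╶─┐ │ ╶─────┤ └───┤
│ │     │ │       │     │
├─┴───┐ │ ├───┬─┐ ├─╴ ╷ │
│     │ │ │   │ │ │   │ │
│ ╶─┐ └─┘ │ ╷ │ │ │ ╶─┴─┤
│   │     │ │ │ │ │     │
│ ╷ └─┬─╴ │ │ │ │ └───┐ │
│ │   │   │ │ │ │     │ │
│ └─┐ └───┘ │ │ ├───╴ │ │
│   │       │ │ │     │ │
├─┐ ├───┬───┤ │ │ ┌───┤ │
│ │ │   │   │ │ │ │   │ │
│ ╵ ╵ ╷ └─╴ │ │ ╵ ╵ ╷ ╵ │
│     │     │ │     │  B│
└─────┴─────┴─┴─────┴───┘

Finding the path and converting it to directions:
Path through cells: (0,0) → (0,1) → (0,2) → (1,2) → (2,2) → (2,1) → (3,1) → (3,2) → (3,3) → (2,3) → (1,3) → (1,4) → (1,5) → (2,5) → (2,6) → (2,7) → (1,7) → (0,7) → (0,8) → (1,8) → (2,8) → (2,9) → (1,9) → (0,9) → (0,10) → (1,10) → (2,10) → (2,11) → (3,11) → (4,11) → (4,10) → (3,10) → (3,9) → (3,8) → (4,8) → (4,7) → (4,6) → (4,5) → (5,5) → (5,6) → (5,7) → (5,8) → (6,8) → (7,8) → (8,8) → (8,9) → (8,10) → (9,10) → (9,9) → (9,8) → (10,8) → (11,8) → (11,9) → (10,9) → (10,10) → (11,10) → (11,11)
Directions: right, right, down, down, left, down, right, right, up, up, right, right, down, right, right, up, up, right, down, down, right, up, up, right, down, down, right, down, down, left, up, left, left, down, left, left, left, down, right, right, right, down, down, down, right, right, down, left, left, down, down, right, up, right, down, right

Solution:

┌─────┬───────────┬───┬─┐
│A → ↓│        ↱ ↓│↱ ↓│ │
│ ┌─┐ ├─────┐ ╷ ╷ │ ╷ │ │
│ │ │↓│↱ → ↓│ │↑│↓│↑│↓│ │
│ │ ╵ │ ┌─┐ └─┘ │ ╵ │ ╵ │
│ │↓ ↲│↑│ │↳ → ↑│↳ ↑│↳ ↓│
│ │ ╶─┘ │ └─────┼───┴─┐ │
│ │↳ → ↑│       │↓ ← ↰│↓│
│ └─┬───┴─┐ ╶───┘ ┌─┐ ╵ │
│   │     │↓ ← ← ↲│ │↑ ↲│
│ ╷ ╵ ╶─┐ │ ╶─────┤ └───┤
│ │     │ │↳ → → ↓│     │
├─┴───┐ │ ├───┬─┐ ├─╴ ╷ │
│     │ │ │   │ │↓│   │ │
│ ╶─┐ └─┘ │ ╷ │ │ │ ╶─┴─┤
│   │     │ │ │ │↓│     │
│ ╷ └─┬─╴ │ │ │ │ └───┐ │
│ │   │   │ │ │ │↳ → ↓│ │
│ └─┐ └───┘ │ │ ├───╴ │ │
│   │       │ │ │↓ ← ↲│ │
├─┐ ├───┬───┤ │ │ ┌───┤ │
│ │ │   │   │ │ │↓│↱ ↓│ │
│ ╵ ╵ ╷ └─╴ │ │ ╵ ╵ ╷ ╵ │
│     │     │ │  ↳ ↑│↳ B│
└─────┴─────┴─┴─────┴───┘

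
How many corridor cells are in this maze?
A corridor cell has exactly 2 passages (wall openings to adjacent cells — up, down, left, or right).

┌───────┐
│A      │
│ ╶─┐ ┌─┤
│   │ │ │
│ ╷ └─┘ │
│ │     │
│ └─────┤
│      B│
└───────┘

Counting cells with exactly 2 passages:
Total corridor cells: 10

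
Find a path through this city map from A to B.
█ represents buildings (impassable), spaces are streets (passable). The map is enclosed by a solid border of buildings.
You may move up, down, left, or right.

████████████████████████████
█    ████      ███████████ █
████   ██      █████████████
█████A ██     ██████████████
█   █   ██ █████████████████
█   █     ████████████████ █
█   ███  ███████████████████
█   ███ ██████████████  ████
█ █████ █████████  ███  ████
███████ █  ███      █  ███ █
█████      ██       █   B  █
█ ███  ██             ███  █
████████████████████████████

Finding the shortest path from A to B:
Movement: cardinal only
Path length: 28 steps
Directions: down → down → right → right → down → down → down → down → down → right → right → down → right → right → right → right → right → right → right → right → right → right → right → right → up → right → right → right

Solution:

████████████████████████████
█    ████      ███████████ █
████   ██      █████████████
█████A ██     ██████████████
█   █↓  ██ █████████████████
█   █↳→↓  ████████████████ █
█   ███↓ ███████████████████
█   ███↓██████████████  ████
█ █████↓█████████  ███  ████
███████↓█  ███      █  ███ █
█████  ↳→↓ ██       █↱→→B  █
█ ███  ██↳→→→→→→→→→→→↑███  █
████████████████████████████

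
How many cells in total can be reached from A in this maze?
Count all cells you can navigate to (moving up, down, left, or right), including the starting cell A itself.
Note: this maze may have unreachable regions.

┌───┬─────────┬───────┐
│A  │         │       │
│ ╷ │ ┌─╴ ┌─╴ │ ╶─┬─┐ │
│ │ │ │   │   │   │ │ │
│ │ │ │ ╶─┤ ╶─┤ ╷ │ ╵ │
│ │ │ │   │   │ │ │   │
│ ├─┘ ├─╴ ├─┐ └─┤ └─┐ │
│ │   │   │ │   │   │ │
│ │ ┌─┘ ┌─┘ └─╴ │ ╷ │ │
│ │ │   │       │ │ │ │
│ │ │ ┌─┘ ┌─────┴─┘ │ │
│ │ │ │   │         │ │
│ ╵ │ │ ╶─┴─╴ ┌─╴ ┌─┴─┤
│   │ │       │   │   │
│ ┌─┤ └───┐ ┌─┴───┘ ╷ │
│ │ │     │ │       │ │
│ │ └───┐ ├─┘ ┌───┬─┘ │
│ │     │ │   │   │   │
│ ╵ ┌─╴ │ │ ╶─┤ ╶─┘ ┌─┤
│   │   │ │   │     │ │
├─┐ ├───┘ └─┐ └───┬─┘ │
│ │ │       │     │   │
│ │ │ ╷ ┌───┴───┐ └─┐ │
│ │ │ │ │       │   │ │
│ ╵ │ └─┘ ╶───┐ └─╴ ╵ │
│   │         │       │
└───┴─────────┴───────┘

Using BFS/flood-fill to find all reachable cells from A:
Maze size: 13 × 11 = 143 total cells
All cells are reachable — the maze is fully connected.
Reachable cells: 143

Reachable region (· marks reachable cells):

┌───┬─────────┬───────┐
│A ·│· · · · ·│· · · ·│
│ ╷ │ ┌─╴ ┌─╴ │ ╶─┬─┐ │
│·│·│·│· ·│· ·│· ·│·│·│
│ │ │ │ ╶─┤ ╶─┤ ╷ │ ╵ │
│·│·│·│· ·│· ·│·│·│· ·│
│ ├─┘ ├─╴ ├─┐ └─┤ └─┐ │
│·│· ·│· ·│·│· ·│· ·│·│
│ │ ┌─┘ ┌─┘ └─╴ │ ╷ │ │
│·│·│· ·│· · · ·│·│·│·│
│ │ │ ┌─┘ ┌─────┴─┘ │ │
│·│·│·│· ·│· · · · ·│·│
│ ╵ │ │ ╶─┴─╴ ┌─╴ ┌─┴─┤
│· ·│·│· · · ·│· ·│· ·│
│ ┌─┤ └───┐ ┌─┴───┘ ╷ │
│·│·│· · ·│·│· · · ·│·│
│ │ └───┐ ├─┘ ┌───┬─┘ │
│·│· · ·│·│· ·│· ·│· ·│
│ ╵ ┌─╴ │ │ ╶─┤ ╶─┘ ┌─┤
│· ·│· ·│·│· ·│· · ·│·│
├─┐ ├───┘ └─┐ └───┬─┘ │
│·│·│· · · ·│· · ·│· ·│
│ │ │ ╷ ┌───┴───┐ └─┐ │
│·│·│·│·│· · · ·│· ·│·│
│ ╵ │ └─┘ ╶───┐ └─╴ ╵ │
│· ·│· · · · ·│· · · ·│
└───┴─────────┴───────┘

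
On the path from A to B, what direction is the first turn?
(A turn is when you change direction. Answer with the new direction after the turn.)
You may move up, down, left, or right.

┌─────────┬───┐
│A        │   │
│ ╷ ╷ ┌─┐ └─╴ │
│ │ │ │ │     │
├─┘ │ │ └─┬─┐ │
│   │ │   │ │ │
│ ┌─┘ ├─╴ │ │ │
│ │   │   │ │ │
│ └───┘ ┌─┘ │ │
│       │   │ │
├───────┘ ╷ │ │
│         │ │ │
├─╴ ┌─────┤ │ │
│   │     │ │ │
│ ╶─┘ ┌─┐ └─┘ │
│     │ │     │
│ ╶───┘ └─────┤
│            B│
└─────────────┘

Directions: right, right, right, right, down, right, right, down, down, down, down, down, down, left, left, up, left, left, down, left, left, down, right, right, right, right, right, right
First turn direction: down

Solution:

┌─────────┬───┐
│A → → → ↓│   │
│ ╷ ╷ ┌─┐ └─╴ │
│ │ │ │ │↳ → ↓│
├─┘ │ │ └─┬─┐ │
│   │ │   │ │↓│
│ ┌─┘ ├─╴ │ │ │
│ │   │   │ │↓│
│ └───┘ ┌─┘ │ │
│       │   │↓│
├───────┘ ╷ │ │
│         │ │↓│
├─╴ ┌─────┤ │ │
│   │↓ ← ↰│ │↓│
│ ╶─┘ ┌─┐ └─┘ │
│↓ ← ↲│ │↑ ← ↲│
│ ╶───┘ └─────┤
│↳ → → → → → B│
└─────────────┘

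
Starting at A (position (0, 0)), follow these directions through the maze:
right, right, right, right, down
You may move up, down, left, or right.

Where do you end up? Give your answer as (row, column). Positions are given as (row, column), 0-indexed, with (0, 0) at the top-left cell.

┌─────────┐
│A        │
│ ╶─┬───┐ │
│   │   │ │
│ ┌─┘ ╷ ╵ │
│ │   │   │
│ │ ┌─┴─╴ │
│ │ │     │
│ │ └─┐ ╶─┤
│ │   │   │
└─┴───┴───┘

Following directions step by step:
Start: (0, 0)
  right: (0, 0) → (0, 1)
  right: (0, 1) → (0, 2)
  right: (0, 2) → (0, 3)
  right: (0, 3) → (0, 4)
  down: (0, 4) → (1, 4)
Final position: (1, 4)

Path taken:

┌─────────┐
│A → → → ↓│
│ ╶─┬───┐ │
│   │   │B│
│ ┌─┘ ╷ ╵ │
│ │   │   │
│ │ ┌─┴─╴ │
│ │ │     │
│ │ └─┐ ╶─┤
│ │   │   │
└─┴───┴───┘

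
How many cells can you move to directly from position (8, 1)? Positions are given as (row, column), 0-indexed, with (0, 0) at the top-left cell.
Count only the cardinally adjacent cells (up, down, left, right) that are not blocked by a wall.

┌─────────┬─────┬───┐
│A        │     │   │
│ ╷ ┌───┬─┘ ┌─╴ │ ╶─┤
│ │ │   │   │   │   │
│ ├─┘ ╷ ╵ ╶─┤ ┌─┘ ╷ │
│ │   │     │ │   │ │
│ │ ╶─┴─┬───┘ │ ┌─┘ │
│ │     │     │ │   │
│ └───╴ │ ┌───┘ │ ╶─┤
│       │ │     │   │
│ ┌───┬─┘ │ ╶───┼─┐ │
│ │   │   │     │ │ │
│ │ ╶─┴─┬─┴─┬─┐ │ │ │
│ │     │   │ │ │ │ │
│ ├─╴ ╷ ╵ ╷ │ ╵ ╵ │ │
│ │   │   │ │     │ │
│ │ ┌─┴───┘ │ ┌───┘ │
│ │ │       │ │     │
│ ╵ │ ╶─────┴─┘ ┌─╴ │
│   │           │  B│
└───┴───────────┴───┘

Checking passable neighbors of (8, 1):
Neighbors: (7, 1), (9, 1)
Count: 2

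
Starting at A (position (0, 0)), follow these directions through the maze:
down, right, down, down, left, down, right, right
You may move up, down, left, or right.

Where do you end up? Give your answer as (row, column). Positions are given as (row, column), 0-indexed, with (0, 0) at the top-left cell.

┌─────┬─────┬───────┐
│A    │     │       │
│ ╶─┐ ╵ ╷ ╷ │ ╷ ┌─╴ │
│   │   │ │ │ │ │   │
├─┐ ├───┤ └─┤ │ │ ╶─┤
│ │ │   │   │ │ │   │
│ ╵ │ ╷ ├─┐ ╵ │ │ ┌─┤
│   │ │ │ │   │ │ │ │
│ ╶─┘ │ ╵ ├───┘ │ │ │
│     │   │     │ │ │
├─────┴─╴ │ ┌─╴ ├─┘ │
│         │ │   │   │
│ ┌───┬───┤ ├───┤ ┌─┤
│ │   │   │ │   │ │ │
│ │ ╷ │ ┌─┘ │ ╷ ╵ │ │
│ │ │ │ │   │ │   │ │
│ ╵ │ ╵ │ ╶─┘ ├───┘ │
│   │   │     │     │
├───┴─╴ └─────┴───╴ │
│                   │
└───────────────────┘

Following directions step by step:
Start: (0, 0)
  down: (0, 0) → (1, 0)
  right: (1, 0) → (1, 1)
  down: (1, 1) → (2, 1)
  down: (2, 1) → (3, 1)
  left: (3, 1) → (3, 0)
  down: (3, 0) → (4, 0)
  right: (4, 0) → (4, 1)
  right: (4, 1) → (4, 2)
Final position: (4, 2)

Path taken:

┌─────┬─────┬───────┐
│A    │     │       │
│ ╶─┐ ╵ ╷ ╷ │ ╷ ┌─╴ │
│↳ ↓│   │ │ │ │ │   │
├─┐ ├───┤ └─┤ │ │ ╶─┤
│ │↓│   │   │ │ │   │
│ ╵ │ ╷ ├─┐ ╵ │ │ ┌─┤
│↓ ↲│ │ │ │   │ │ │ │
│ ╶─┘ │ ╵ ├───┘ │ │ │
│↳ → B│   │     │ │ │
├─────┴─╴ │ ┌─╴ ├─┘ │
│         │ │   │   │
│ ┌───┬───┤ ├───┤ ┌─┤
│ │   │   │ │   │ │ │
│ │ ╷ │ ┌─┘ │ ╷ ╵ │ │
│ │ │ │ │   │ │   │ │
│ ╵ │ ╵ │ ╶─┘ ├───┘ │
│   │   │     │     │
├───┴─╴ └─────┴───╴ │
│                   │
└───────────────────┘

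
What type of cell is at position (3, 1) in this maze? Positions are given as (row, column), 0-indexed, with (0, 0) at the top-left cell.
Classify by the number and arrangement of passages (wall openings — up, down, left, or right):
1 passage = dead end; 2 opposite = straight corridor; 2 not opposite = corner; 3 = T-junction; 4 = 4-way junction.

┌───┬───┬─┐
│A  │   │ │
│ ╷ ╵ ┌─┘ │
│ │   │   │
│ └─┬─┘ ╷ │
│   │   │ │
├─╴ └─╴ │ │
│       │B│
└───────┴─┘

Checking cell at (3, 1):
Number of passages: 3
Cell type: T-junction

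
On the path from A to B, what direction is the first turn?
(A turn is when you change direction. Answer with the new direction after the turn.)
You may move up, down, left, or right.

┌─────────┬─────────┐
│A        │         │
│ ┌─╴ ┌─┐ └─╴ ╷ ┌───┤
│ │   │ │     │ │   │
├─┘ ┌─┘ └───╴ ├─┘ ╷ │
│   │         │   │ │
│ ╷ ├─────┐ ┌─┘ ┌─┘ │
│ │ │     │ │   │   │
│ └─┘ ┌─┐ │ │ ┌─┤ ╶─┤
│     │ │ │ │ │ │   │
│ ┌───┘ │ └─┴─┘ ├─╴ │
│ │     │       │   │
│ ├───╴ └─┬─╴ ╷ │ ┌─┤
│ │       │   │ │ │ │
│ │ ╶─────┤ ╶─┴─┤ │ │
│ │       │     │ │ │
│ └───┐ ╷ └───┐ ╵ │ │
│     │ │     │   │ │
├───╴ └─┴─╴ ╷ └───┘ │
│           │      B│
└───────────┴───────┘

Directions: right, right, down, left, down, left, down, down, down, down, down, down, right, right, down, right, right, right, up, right, down, right, right, right
First turn direction: down

Solution:

┌─────────┬─────────┐
│A → ↓    │         │
│ ┌─╴ ┌─┐ └─╴ ╷ ┌───┤
│ │↓ ↲│ │     │ │   │
├─┘ ┌─┘ └───╴ ├─┘ ╷ │
│↓ ↲│         │   │ │
│ ╷ ├─────┐ ┌─┘ ┌─┘ │
│↓│ │     │ │   │   │
│ └─┘ ┌─┐ │ │ ┌─┤ ╶─┤
│↓    │ │ │ │ │ │   │
│ ┌───┘ │ └─┴─┘ ├─╴ │
│↓│     │       │   │
│ ├───╴ └─┬─╴ ╷ │ ┌─┤
│↓│       │   │ │ │ │
│ │ ╶─────┤ ╶─┴─┤ │ │
│↓│       │     │ │ │
│ └───┐ ╷ └───┐ ╵ │ │
│↳ → ↓│ │  ↱ ↓│   │ │
├───╴ └─┴─╴ ╷ └───┘ │
│    ↳ → → ↑│↳ → → B│
└───────────┴───────┘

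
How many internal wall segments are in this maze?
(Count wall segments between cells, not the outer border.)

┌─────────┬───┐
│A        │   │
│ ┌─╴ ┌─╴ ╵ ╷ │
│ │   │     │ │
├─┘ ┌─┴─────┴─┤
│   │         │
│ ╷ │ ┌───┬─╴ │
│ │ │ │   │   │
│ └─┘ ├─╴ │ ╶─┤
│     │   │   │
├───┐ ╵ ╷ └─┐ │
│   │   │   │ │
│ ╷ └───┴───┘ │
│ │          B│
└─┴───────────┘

Counting internal wall segments:
Total internal walls: 36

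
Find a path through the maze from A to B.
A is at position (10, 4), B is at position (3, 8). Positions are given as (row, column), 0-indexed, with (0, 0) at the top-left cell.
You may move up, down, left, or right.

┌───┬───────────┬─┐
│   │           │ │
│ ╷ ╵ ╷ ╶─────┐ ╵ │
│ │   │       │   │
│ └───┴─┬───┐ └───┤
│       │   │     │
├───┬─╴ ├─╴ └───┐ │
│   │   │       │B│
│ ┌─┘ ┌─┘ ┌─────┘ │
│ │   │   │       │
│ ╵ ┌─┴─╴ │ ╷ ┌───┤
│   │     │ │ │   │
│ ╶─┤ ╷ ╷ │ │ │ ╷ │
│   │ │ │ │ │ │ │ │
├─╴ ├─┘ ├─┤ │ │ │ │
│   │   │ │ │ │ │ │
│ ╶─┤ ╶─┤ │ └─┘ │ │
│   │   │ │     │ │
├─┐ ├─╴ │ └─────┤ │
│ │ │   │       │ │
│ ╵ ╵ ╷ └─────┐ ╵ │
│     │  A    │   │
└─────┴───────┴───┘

Finding the shortest path from (10, 4) to (3, 8):
Path length: 37 steps
Directions: left → up → left → down → left → up → up → left → up → right → up → left → up → right → up → right → up → right → up → left → left → left → up → up → right → down → right → up → right → down → right → right → right → down → right → right → down

Solution:

┌───┬───────────┬─┐
│↱ ↓│↱ ↓        │ │
│ ╷ ╵ ╷ ╶─────┐ ╵ │
│↑│↳ ↑│↳ → → ↓│   │
│ └───┴─┬───┐ └───┤
│↑ ← ← ↰│   │↳ → ↓│
├───┬─╴ ├─╴ └───┐ │
│   │↱ ↑│       │B│
│ ┌─┘ ┌─┘ ┌─────┘ │
│ │↱ ↑│   │       │
│ ╵ ┌─┴─╴ │ ╷ ┌───┤
│↱ ↑│     │ │ │   │
│ ╶─┤ ╷ ╷ │ │ │ ╷ │
│↑ ↰│ │ │ │ │ │ │ │
├─╴ ├─┘ ├─┤ │ │ │ │
│↱ ↑│   │ │ │ │ │ │
│ ╶─┤ ╶─┤ │ └─┘ │ │
│↑ ↰│   │ │     │ │
├─┐ ├─╴ │ └─────┤ │
│ │↑│↓ ↰│       │ │
│ ╵ ╵ ╷ └─────┐ ╵ │
│  ↑ ↲│↑ A    │   │
└─────┴───────┴───┘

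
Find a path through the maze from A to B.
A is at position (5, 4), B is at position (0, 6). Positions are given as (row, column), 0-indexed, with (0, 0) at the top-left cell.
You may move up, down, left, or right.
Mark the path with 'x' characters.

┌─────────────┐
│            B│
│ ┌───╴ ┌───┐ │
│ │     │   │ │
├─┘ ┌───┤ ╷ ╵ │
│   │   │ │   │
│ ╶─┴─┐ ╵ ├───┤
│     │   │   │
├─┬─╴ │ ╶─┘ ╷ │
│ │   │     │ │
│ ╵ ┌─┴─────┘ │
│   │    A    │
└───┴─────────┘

Finding the shortest path from (5, 4) to (0, 6):
Path length: 17 steps
Directions: right → right → up → up → left → down → left → left → up → right → up → up → right → down → right → up → up

Solution:

┌─────────────┐
│            B│
│ ┌───╴ ┌───┐ │
│ │     │x x│x│
├─┘ ┌───┤ ╷ ╵ │
│   │   │x│x x│
│ ╶─┴─┐ ╵ ├───┤
│     │x x│x x│
├─┬─╴ │ ╶─┘ ╷ │
│ │   │x x x│x│
│ ╵ ┌─┴─────┘ │
│   │    A x x│
└───┴─────────┘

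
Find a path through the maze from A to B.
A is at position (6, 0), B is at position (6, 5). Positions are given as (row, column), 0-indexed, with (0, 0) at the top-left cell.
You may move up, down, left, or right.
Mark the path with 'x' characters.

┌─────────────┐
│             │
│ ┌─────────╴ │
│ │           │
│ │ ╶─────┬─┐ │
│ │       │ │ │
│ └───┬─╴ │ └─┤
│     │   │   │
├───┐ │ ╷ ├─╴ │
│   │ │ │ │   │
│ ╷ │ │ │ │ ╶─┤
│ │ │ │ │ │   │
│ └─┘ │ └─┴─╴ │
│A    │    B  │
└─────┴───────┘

Finding the shortest path from (6, 0) to (6, 5):
Path length: 33 steps
Directions: right → right → up → up → up → left → left → up → up → up → right → right → right → right → right → right → down → left → left → left → left → left → down → right → right → right → down → left → down → down → down → right → right

Solution:

┌─────────────┐
│x x x x x x x│
│ ┌─────────╴ │
│x│x x x x x x│
│ │ ╶─────┬─┐ │
│x│x x x x│ │ │
│ └───┬─╴ │ └─┤
│x x x│x x│   │
├───┐ │ ╷ ├─╴ │
│   │x│x│ │   │
│ ╷ │ │ │ │ ╶─┤
│ │ │x│x│ │   │
│ └─┘ │ └─┴─╴ │
│A x x│x x B  │
└─────┴───────┘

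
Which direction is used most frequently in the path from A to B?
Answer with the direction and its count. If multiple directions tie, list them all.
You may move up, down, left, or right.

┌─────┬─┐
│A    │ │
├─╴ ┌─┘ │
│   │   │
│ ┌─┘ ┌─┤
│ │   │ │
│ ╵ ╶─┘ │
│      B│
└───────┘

Directions: right, down, left, down, down, right, right, right
Counts: {'right': 4, 'down': 3, 'left': 1}
Most common: right (4 times)

Solution:

┌─────┬─┐
│A ↓  │ │
├─╴ ┌─┘ │
│↓ ↲│   │
│ ┌─┘ ┌─┤
│↓│   │ │
│ ╵ ╶─┘ │
│↳ → → B│
└───────┘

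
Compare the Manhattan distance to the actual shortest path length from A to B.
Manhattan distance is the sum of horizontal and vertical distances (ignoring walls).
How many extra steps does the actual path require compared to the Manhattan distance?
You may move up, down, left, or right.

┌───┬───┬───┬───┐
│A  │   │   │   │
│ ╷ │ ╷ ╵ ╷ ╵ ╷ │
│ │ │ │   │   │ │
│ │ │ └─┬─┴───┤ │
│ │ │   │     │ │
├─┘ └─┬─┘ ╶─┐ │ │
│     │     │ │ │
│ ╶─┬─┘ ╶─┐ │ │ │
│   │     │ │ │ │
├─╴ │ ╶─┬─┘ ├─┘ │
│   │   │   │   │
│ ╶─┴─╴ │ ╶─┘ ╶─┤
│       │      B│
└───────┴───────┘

Manhattan distance: |6 - 0| + |7 - 0| = 13
Actual path length: 27
Extra steps: 27 - 13 = 14

Solution:

┌───┬───┬───┬───┐
│A ↓│   │   │   │
│ ╷ │ ╷ ╵ ╷ ╵ ╷ │
│ │↓│ │   │   │ │
│ │ │ └─┬─┴───┤ │
│ │↓│   │     │ │
├─┘ └─┬─┘ ╶─┐ │ │
│↓ ↲  │↱ → ↓│ │ │
│ ╶─┬─┘ ╶─┐ │ │ │
│↳ ↓│↱ ↑  │↓│ │ │
├─╴ │ ╶─┬─┘ ├─┘ │
│↓ ↲│↑ ↰│↓ ↲│   │
│ ╶─┴─╴ │ ╶─┘ ╶─┤
│↳ → → ↑│↳ → → B│
└───────┴───────┘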